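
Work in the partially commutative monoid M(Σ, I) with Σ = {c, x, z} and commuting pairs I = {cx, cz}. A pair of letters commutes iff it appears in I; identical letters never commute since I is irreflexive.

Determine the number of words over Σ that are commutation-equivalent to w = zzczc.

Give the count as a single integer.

0(z) covers ∅
1(z) covers 0:z
2(c) covers ∅
3(z) covers 1:z
4(c) covers 2:c
floor of heap: 0:z, 2:c
completions by unplaced set U, small U first (add the entries for U minus each lowest piece of U):
  |U|=1: {3}:1  {4}:1
  |U|=2: {1,3}:1  {2,4}:1  {3,4}:2
  |U|=3: {0,1,3}:1  {1,3,4}:3  {2,3,4}:3
  start at 0(z): 6
  start at 2(c): 4
sum over floor = 10

10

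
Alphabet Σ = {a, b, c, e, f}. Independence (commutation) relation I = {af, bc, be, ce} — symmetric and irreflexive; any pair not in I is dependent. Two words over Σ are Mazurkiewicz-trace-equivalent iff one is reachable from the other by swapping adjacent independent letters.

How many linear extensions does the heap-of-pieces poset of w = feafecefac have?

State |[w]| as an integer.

#0=f has no predecessor
#1=e depends on [0:f]
#2=a depends on [1:e]
#3=f depends on [1:e]
#4=e depends on [2:a, 3:f]
#5=c depends on [2:a, 3:f]
#6=e depends on [4:e]
#7=f depends on [5:c, 6:e]
#8=a depends on [5:c, 6:e]
#9=c depends on [7:f, 8:a]
sources: [0:f]
N(rest) = Σ N(rest − s) over sources s of rest; N(one piece) = 1:
  size 1 → [9]=1
  size 2 → [7,9]=1  [8,9]=1
  size 3 → [7,8,9]=2
  size 4 → [5,7,8,9]=2  [6,7,8,9]=2
  size 5 → [4,6,7,8,9]=2  [5,6,7,8,9]=4
  size 6 → [4,5,6,7,8,9]=6
  size 7 → [2,4,5,6,7,8,9]=6  [3,4,5,6,7,8,9]=6
  size 8 → [2,3,4,5,6,7,8,9]=12
  first=0(f) contributes 12

12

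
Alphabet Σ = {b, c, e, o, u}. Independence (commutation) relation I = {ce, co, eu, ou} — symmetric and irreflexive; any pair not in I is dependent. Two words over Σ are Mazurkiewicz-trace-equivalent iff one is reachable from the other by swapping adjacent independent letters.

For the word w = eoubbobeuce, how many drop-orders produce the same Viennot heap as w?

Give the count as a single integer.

drop 0:e onto floor
drop 1:o onto {0:e}
drop 2:u onto floor
drop 3:b onto {1:o, 2:u}
drop 4:b onto {3:b}
drop 5:o onto {4:b}
drop 6:b onto {5:o}
drop 7:e onto {6:b}
drop 8:u onto {6:b}
drop 9:c onto {8:u}
drop 10:e onto {7:e}
ground layer = {0:e, 2:u}
drop-orders for the pieces not yet dropped (sum over which currently-grounded one goes next):
  1 to go: {9} 1  {10} 1
  2 to go: {7,10} 1  {8,9} 1  {9,10} 2
  3 to go: {7,9,10} 3  {8,9,10} 3
  4 to go: {7,8,9,10} 6
  5 to go: {6,7,8,9,10} 6
  6 to go: {5,6,7,8,9,10} 6
  7 to go: {4,5,6,7,8,9,10} 6
  8 to go: {3,4,5,6,7,8,9,10} 6
  9 to go: {1,3,4,5,6,7,8,9,10} 6  {2,3,4,5,6,7,8,9,10} 6
  if 0:e drops first: 12 orders
  if 2:u drops first: 6 orders
heap linearizations: 18

18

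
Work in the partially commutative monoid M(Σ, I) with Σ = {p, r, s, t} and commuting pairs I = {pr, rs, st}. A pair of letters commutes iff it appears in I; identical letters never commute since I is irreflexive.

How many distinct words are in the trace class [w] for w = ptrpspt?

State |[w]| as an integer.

drop 0:p onto floor
drop 1:t onto {0:p}
drop 2:r onto {1:t}
drop 3:p onto {1:t}
drop 4:s onto {3:p}
drop 5:p onto {4:s}
drop 6:t onto {2:r, 5:p}
ground layer = {0:p}
drop-orders for the pieces not yet dropped (sum over which currently-grounded one goes next):
  1 to go: {6} 1
  2 to go: {2,6} 1  {5,6} 1
  3 to go: {2,5,6} 2  {4,5,6} 1
  4 to go: {2,4,5,6} 3  {3,4,5,6} 1
  5 to go: {2,3,4,5,6} 4
  if 0:p drops first: 4 orders

4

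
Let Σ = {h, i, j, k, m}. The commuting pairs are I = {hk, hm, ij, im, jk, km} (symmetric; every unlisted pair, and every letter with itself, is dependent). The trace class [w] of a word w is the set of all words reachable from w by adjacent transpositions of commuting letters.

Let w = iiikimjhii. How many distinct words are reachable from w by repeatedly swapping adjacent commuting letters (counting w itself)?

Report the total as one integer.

0(i) covers ∅
1(i) covers 0:i
2(i) covers 1:i
3(k) covers 2:i
4(i) covers 3:k
5(m) covers ∅
6(j) covers 5:m
7(h) covers 4:i, 6:j
8(i) covers 7:h
9(i) covers 8:i
floor of heap: 0:i, 5:m
completions by unplaced set U, small U first (add the entries for U minus each lowest piece of U):
  |U|=1: {9}:1
  |U|=2: {8,9}:1
  |U|=3: {7,8,9}:1
  |U|=4: {4,7,8,9}:1  {6,7,8,9}:1
  |U|=5: {3,4,7,8,9}:1  {4,6,7,8,9}:2  {5,6,7,8,9}:1
  |U|=6: {2,3,4,7,8,9}:1  {3,4,6,7,8,9}:3  {4,5,6,7,8,9}:3
  |U|=7: {1,2,3,4,7,8,9}:1  {2,3,4,6,7,8,9}:4  {3,4,5,6,7,8,9}:6
  |U|=8: {0,1,2,3,4,7,8,9}:1  {1,2,3,4,6,7,8,9}:5  {2,3,4,5,6,7,8,9}:10
  start at 0(i): 15
  start at 5(m): 6
sum over floor = 21

21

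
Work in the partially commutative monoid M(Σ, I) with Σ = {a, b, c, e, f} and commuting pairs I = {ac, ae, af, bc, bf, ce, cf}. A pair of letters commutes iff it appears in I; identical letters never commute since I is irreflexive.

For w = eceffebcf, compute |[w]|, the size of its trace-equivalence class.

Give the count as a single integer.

piece 0:e — minimal
piece 1:c — minimal
piece 2:e rests on {0:e}
piece 3:f rests on {2:e}
piece 4:f rests on {3:f}
piece 5:e rests on {4:f}
piece 6:b rests on {5:e}
piece 7:c rests on {1:c}
piece 8:f rests on {5:e}
minimal pieces: {0:e, 1:c}
ways to finish when only these pieces remain (= sum over removing one remaining piece with nothing left below it):
  1 left: {6}→1  {7}→1  {8}→1
  2 left: {1,7}→1  {6,7}→2  {6,8}→2  {7,8}→2
  3 left: {1,6,7}→3  {1,7,8}→3  {5,6,8}→2  {6,7,8}→6
  4 left: {1,6,7,8}→12  {4,5,6,8}→2  {5,6,7,8}→8
  5 left: {1,5,6,7,8}→20  {3,4,5,6,8}→2  {4,5,6,7,8}→10
  6 left: {1,4,5,6,7,8}→30  {2,3,4,5,6,8}→2  {3,4,5,6,7,8}→12
  7 left: {0,2,3,4,5,6,8}→2  {1,3,4,5,6,7,8}→42  {2,3,4,5,6,7,8}→14
  placing 0:e first → 56 extensions
  placing 1:c first → 16 extensions
total linear extensions = 72

72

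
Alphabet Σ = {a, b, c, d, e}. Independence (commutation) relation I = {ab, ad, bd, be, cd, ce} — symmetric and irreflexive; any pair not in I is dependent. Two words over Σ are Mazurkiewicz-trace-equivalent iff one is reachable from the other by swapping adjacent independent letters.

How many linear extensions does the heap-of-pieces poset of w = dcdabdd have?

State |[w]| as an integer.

0(d) covers ∅
1(c) covers ∅
2(d) covers 0:d
3(a) covers 1:c
4(b) covers 1:c
5(d) covers 2:d
6(d) covers 5:d
floor of heap: 0:d, 1:c
completions by unplaced set U, small U first (add the entries for U minus each lowest piece of U):
  |U|=1: {3}:1  {4}:1  {6}:1
  |U|=2: {3,4}:2  {3,6}:2  {4,6}:2  {5,6}:1
  |U|=3: {1,3,4}:2  {2,5,6}:1  {3,4,6}:6  {3,5,6}:3  {4,5,6}:3
  |U|=4: {0,2,5,6}:1  {1,3,4,6}:8  {2,3,5,6}:4  {2,4,5,6}:4  {3,4,5,6}:12
  |U|=5: {0,2,3,5,6}:5  {0,2,4,5,6}:5  {1,3,4,5,6}:20  {2,3,4,5,6}:20
  start at 0(d): 40
  start at 1(c): 30
sum over floor = 70

70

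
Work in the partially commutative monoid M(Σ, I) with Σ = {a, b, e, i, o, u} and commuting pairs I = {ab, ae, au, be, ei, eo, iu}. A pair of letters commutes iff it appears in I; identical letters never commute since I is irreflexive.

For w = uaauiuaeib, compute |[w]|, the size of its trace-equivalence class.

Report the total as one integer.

piece 0:u — minimal
piece 1:a — minimal
piece 2:a rests on {1:a}
piece 3:u rests on {0:u}
piece 4:i rests on {2:a}
piece 5:u rests on {3:u}
piece 6:a rests on {4:i}
piece 7:e rests on {5:u}
piece 8:i rests on {6:a}
piece 9:b rests on {5:u, 8:i}
minimal pieces: {0:u, 1:a}
ways to finish when only these pieces remain (= sum over removing one remaining piece with nothing left below it):
  1 left: {7}→1  {9}→1
  2 left: {7,9}→2  {8,9}→1
  3 left: {5,7,9}→2  {6,8,9}→1  {7,8,9}→3
  4 left: {3,5,7,9}→2  {4,6,8,9}→1  {5,7,8,9}→5  {6,7,8,9}→4
  5 left: {0,3,5,7,9}→2  {2,4,6,8,9}→1  {3,5,7,8,9}→7  {4,6,7,8,9}→5  {5,6,7,8,9}→9
  6 left: {0,3,5,7,8,9}→9  {1,2,4,6,8,9}→1  {2,4,6,7,8,9}→6  {3,5,6,7,8,9}→16  {4,5,6,7,8,9}→14
  7 left: {0,3,5,6,7,8,9}→25  {1,2,4,6,7,8,9}→7  {2,4,5,6,7,8,9}→20  {3,4,5,6,7,8,9}→30
  8 left: {0,3,4,5,6,7,8,9}→55  {1,2,4,5,6,7,8,9}→27  {2,3,4,5,6,7,8,9}→50
  placing 0:u first → 77 extensions
  placing 1:a first → 105 extensions
total linear extensions = 182

182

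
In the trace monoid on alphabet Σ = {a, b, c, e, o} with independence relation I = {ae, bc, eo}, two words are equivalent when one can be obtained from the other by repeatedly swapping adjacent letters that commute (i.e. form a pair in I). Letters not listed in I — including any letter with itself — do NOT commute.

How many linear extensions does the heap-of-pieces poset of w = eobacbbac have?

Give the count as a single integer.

#0=e has no predecessor
#1=o has no predecessor
#2=b depends on [0:e, 1:o]
#3=a depends on [2:b]
#4=c depends on [3:a]
#5=b depends on [3:a]
#6=b depends on [5:b]
#7=a depends on [4:c, 6:b]
#8=c depends on [7:a]
sources: [0:e, 1:o]
N(rest) = Σ N(rest − s) over sources s of rest; N(one piece) = 1:
  size 1 → [8]=1
  size 2 → [7,8]=1
  size 3 → [4,7,8]=1  [6,7,8]=1
  size 4 → [4,6,7,8]=2  [5,6,7,8]=1
  size 5 → [4,5,6,7,8]=3
  size 6 → [3,4,5,6,7,8]=3
  size 7 → [2,3,4,5,6,7,8]=3
  first=0(e) contributes 3
  first=1(o) contributes 3
|[w]| = 6

6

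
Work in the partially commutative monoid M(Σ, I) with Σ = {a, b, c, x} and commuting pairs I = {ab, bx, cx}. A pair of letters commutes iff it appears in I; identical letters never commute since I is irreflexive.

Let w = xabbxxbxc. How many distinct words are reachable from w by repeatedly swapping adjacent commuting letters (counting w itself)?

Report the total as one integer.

121

piece 0:x — minimal
piece 1:a rests on {0:x}
piece 2:b — minimal
piece 3:b rests on {2:b}
piece 4:x rests on {1:a}
piece 5:x rests on {4:x}
piece 6:b rests on {3:b}
piece 7:x rests on {5:x}
piece 8:c rests on {1:a, 6:b}
minimal pieces: {0:x, 2:b}
ways to finish when only these pieces remain (= sum over removing one remaining piece with nothing left below it):
  1 left: {7}→1  {8}→1
  2 left: {5,7}→1  {6,8}→1  {7,8}→2
  3 left: {3,6,8}→1  {4,5,7}→1  {5,7,8}→3  {6,7,8}→3
  4 left: {2,3,6,8}→1  {3,6,7,8}→4  {4,5,7,8}→4  {5,6,7,8}→6
  5 left: {1,4,5,7,8}→4  {2,3,6,7,8}→5  {3,5,6,7,8}→10  {4,5,6,7,8}→10
  6 left: {0,1,4,5,7,8}→4  {1,4,5,6,7,8}→14  {2,3,5,6,7,8}→15  {3,4,5,6,7,8}→20
  7 left: {0,1,4,5,6,7,8}→18  {1,3,4,5,6,7,8}→34  {2,3,4,5,6,7,8}→35
  placing 0:x first → 69 extensions
  placing 2:b first → 52 extensions
total linear extensions = 121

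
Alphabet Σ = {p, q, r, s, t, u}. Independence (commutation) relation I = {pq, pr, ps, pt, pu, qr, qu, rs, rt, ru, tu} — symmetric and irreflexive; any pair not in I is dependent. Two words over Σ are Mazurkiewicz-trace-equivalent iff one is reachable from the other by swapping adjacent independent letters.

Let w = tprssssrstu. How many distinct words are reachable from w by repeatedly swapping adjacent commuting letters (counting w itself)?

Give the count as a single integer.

drop 0:t onto floor
drop 1:p onto floor
drop 2:r onto floor
drop 3:s onto {0:t}
drop 4:s onto {3:s}
drop 5:s onto {4:s}
drop 6:s onto {5:s}
drop 7:r onto {2:r}
drop 8:s onto {6:s}
drop 9:t onto {8:s}
drop 10:u onto {8:s}
ground layer = {0:t, 1:p, 2:r}
drop-orders for the pieces not yet dropped (sum over which currently-grounded one goes next):
  1 to go: {1} 1  {7} 1  {9} 1  {10} 1
  2 to go: {1,7} 2  {1,9} 2  {1,10} 2  {2,7} 1  {7,9} 2  {7,10} 2  {9,10} 2
  3 to go: {1,2,7} 3  {1,7,9} 6  {1,7,10} 6  {1,9,10} 6  {2,7,9} 3  {2,7,10} 3  {7,9,10} 6  {8,9,10} 2
  4 to go: {1,2,7,9} 12  {1,2,7,10} 12  {1,7,9,10} 24  {1,8,9,10} 8  {2,7,9,10} 12  {6,8,9,10} 2  {7,8,9,10} 8
  5 to go: {1,2,7,9,10} 60  {1,6,8,9,10} 10  {1,7,8,9,10} 40  {2,7,8,9,10} 20  {5,6,8,9,10} 2  {6,7,8,9,10} 10
  6 to go: {1,2,7,8,9,10} 120  {1,5,6,8,9,10} 12  {1,6,7,8,9,10} 60  {2,6,7,8,9,10} 30  {4,5,6,8,9,10} 2  {5,6,7,8,9,10} 12
  7 to go: {1,2,6,7,8,9,10} 210  {1,4,5,6,8,9,10} 14  {1,5,6,7,8,9,10} 84  {2,5,6,7,8,9,10} 42  {3,4,5,6,8,9,10} 2  {4,5,6,7,8,9,10} 14
  8 to go: {0,3,4,5,6,8,9,10} 2  {1,2,5,6,7,8,9,10} 336  {1,3,4,5,6,8,9,10} 16  {1,4,5,6,7,8,9,10} 112  {2,4,5,6,7,8,9,10} 56  {3,4,5,6,7,8,9,10} 16
  9 to go: {0,1,3,4,5,6,8,9,10} 18  {0,3,4,5,6,7,8,9,10} 18  {1,2,4,5,6,7,8,9,10} 504  {1,3,4,5,6,7,8,9,10} 144  {2,3,4,5,6,7,8,9,10} 72
  if 0:t drops first: 720 orders
  if 1:p drops first: 90 orders
  if 2:r drops first: 180 orders
heap linearizations: 990

990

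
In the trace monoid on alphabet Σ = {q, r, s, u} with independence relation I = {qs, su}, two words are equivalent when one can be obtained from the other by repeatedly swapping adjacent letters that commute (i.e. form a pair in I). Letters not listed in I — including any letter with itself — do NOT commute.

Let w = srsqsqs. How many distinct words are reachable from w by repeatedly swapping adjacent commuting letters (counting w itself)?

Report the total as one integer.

10

0(s) covers ∅
1(r) covers 0:s
2(s) covers 1:r
3(q) covers 1:r
4(s) covers 2:s
5(q) covers 3:q
6(s) covers 4:s
floor of heap: 0:s
completions by unplaced set U, small U first (add the entries for U minus each lowest piece of U):
  |U|=1: {5}:1  {6}:1
  |U|=2: {3,5}:1  {4,6}:1  {5,6}:2
  |U|=3: {2,4,6}:1  {3,5,6}:3  {4,5,6}:3
  |U|=4: {2,4,5,6}:4  {3,4,5,6}:6
  |U|=5: {2,3,4,5,6}:10
  start at 0(s): 10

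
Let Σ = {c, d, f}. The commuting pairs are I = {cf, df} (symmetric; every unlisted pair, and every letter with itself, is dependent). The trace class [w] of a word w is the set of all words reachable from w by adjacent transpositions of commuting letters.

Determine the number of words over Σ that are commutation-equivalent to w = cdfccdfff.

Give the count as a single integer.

126

#0=c has no predecessor
#1=d depends on [0:c]
#2=f has no predecessor
#3=c depends on [1:d]
#4=c depends on [3:c]
#5=d depends on [4:c]
#6=f depends on [2:f]
#7=f depends on [6:f]
#8=f depends on [7:f]
sources: [0:c, 2:f]
N(rest) = Σ N(rest − s) over sources s of rest; N(one piece) = 1:
  size 1 → [5]=1  [8]=1
  size 2 → [4,5]=1  [5,8]=2  [7,8]=1
  size 3 → [3,4,5]=1  [4,5,8]=3  [5,7,8]=3  [6,7,8]=1
  size 4 → [1,3,4,5]=1  [2,6,7,8]=1  [3,4,5,8]=4  [4,5,7,8]=6  [5,6,7,8]=4
  size 5 → [0,1,3,4,5]=1  [1,3,4,5,8]=5  [2,5,6,7,8]=5  [3,4,5,7,8]=10  [4,5,6,7,8]=10
  size 6 → [0,1,3,4,5,8]=6  [1,3,4,5,7,8]=15  [2,4,5,6,7,8]=15  [3,4,5,6,7,8]=20
  size 7 → [0,1,3,4,5,7,8]=21  [1,3,4,5,6,7,8]=35  [2,3,4,5,6,7,8]=35
  first=0(c) contributes 70
  first=2(f) contributes 56
|[w]| = 126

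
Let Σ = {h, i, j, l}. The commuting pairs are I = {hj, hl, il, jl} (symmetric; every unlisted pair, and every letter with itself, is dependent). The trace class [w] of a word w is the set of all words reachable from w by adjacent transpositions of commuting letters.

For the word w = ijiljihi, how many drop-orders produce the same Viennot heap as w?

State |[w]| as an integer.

8

0(i) covers ∅
1(j) covers 0:i
2(i) covers 1:j
3(l) covers ∅
4(j) covers 2:i
5(i) covers 4:j
6(h) covers 5:i
7(i) covers 6:h
floor of heap: 0:i, 3:l
completions by unplaced set U, small U first (add the entries for U minus each lowest piece of U):
  |U|=1: {3}:1  {7}:1
  |U|=2: {3,7}:2  {6,7}:1
  |U|=3: {3,6,7}:3  {5,6,7}:1
  |U|=4: {3,5,6,7}:4  {4,5,6,7}:1
  |U|=5: {2,4,5,6,7}:1  {3,4,5,6,7}:5
  |U|=6: {1,2,4,5,6,7}:1  {2,3,4,5,6,7}:6
  start at 0(i): 7
  start at 3(l): 1
sum over floor = 8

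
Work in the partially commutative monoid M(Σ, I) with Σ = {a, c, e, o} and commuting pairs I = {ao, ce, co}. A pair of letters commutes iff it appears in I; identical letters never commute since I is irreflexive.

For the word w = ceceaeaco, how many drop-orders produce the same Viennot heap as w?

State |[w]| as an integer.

0(c) covers ∅
1(e) covers ∅
2(c) covers 0:c
3(e) covers 1:e
4(a) covers 2:c, 3:e
5(e) covers 4:a
6(a) covers 5:e
7(c) covers 6:a
8(o) covers 5:e
floor of heap: 0:c, 1:e
completions by unplaced set U, small U first (add the entries for U minus each lowest piece of U):
  |U|=1: {7}:1  {8}:1
  |U|=2: {6,7}:1  {7,8}:2
  |U|=3: {6,7,8}:3
  |U|=4: {5,6,7,8}:3
  |U|=5: {4,5,6,7,8}:3
  |U|=6: {2,4,5,6,7,8}:3  {3,4,5,6,7,8}:3
  |U|=7: {0,2,4,5,6,7,8}:3  {1,3,4,5,6,7,8}:3  {2,3,4,5,6,7,8}:6
  start at 0(c): 9
  start at 1(e): 9
sum over floor = 18

18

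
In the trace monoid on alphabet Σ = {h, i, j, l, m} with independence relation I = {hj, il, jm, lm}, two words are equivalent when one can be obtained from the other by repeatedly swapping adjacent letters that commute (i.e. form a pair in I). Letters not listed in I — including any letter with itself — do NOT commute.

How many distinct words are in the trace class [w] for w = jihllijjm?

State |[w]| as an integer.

0(j) covers ∅
1(i) covers 0:j
2(h) covers 1:i
3(l) covers 2:h
4(l) covers 3:l
5(i) covers 2:h
6(j) covers 4:l, 5:i
7(j) covers 6:j
8(m) covers 5:i
floor of heap: 0:j
completions by unplaced set U, small U first (add the entries for U minus each lowest piece of U):
  |U|=1: {7}:1  {8}:1
  |U|=2: {6,7}:1  {7,8}:2
  |U|=3: {4,6,7}:1  {6,7,8}:3
  |U|=4: {3,4,6,7}:1  {4,6,7,8}:4  {5,6,7,8}:3
  |U|=5: {3,4,6,7,8}:5  {4,5,6,7,8}:7
  |U|=6: {3,4,5,6,7,8}:12
  |U|=7: {2,3,4,5,6,7,8}:12
  start at 0(j): 12

12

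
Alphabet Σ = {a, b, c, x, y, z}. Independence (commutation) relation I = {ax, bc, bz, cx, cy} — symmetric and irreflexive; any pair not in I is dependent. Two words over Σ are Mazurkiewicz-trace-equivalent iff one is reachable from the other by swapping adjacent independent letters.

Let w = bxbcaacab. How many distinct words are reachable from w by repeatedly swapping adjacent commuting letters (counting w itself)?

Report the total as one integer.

drop 0:b onto floor
drop 1:x onto {0:b}
drop 2:b onto {1:x}
drop 3:c onto floor
drop 4:a onto {2:b, 3:c}
drop 5:a onto {4:a}
drop 6:c onto {5:a}
drop 7:a onto {6:c}
drop 8:b onto {7:a}
ground layer = {0:b, 3:c}
drop-orders for the pieces not yet dropped (sum over which currently-grounded one goes next):
  1 to go: {8} 1
  2 to go: {7,8} 1
  3 to go: {6,7,8} 1
  4 to go: {5,6,7,8} 1
  5 to go: {4,5,6,7,8} 1
  6 to go: {2,4,5,6,7,8} 1  {3,4,5,6,7,8} 1
  7 to go: {1,2,4,5,6,7,8} 1  {2,3,4,5,6,7,8} 2
  if 0:b drops first: 3 orders
  if 3:c drops first: 1 orders
heap linearizations: 4

4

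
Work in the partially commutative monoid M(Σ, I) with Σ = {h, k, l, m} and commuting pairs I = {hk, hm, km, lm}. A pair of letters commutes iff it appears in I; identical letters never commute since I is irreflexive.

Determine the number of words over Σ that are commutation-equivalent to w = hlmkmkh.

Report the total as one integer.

63

#0=h has no predecessor
#1=l depends on [0:h]
#2=m has no predecessor
#3=k depends on [1:l]
#4=m depends on [2:m]
#5=k depends on [3:k]
#6=h depends on [1:l]
sources: [0:h, 2:m]
N(rest) = Σ N(rest − s) over sources s of rest; N(one piece) = 1:
  size 1 → [4]=1  [5]=1  [6]=1
  size 2 → [2,4]=1  [3,5]=1  [4,5]=2  [4,6]=2  [5,6]=2
  size 3 → [2,4,5]=3  [2,4,6]=3  [3,4,5]=3  [3,5,6]=3  [4,5,6]=6
  size 4 → [1,3,5,6]=3  [2,3,4,5]=6  [2,4,5,6]=12  [3,4,5,6]=12
  size 5 → [0,1,3,5,6]=3  [1,3,4,5,6]=15  [2,3,4,5,6]=30
  first=0(h) contributes 45
  first=2(m) contributes 18
|[w]| = 63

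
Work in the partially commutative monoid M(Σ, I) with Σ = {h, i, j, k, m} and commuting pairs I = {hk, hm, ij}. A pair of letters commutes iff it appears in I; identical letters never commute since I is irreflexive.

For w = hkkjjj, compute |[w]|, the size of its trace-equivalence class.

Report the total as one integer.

3

piece 0:h — minimal
piece 1:k — minimal
piece 2:k rests on {1:k}
piece 3:j rests on {0:h, 2:k}
piece 4:j rests on {3:j}
piece 5:j rests on {4:j}
minimal pieces: {0:h, 1:k}
ways to finish when only these pieces remain (= sum over removing one remaining piece with nothing left below it):
  1 left: {5}→1
  2 left: {4,5}→1
  3 left: {3,4,5}→1
  4 left: {0,3,4,5}→1  {2,3,4,5}→1
  placing 0:h first → 1 extensions
  placing 1:k first → 2 extensions
total linear extensions = 3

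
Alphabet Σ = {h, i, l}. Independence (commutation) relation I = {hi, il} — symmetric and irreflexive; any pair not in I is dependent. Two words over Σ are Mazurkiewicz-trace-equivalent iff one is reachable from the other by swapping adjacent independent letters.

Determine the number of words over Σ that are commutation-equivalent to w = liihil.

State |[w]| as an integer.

20

#0=l has no predecessor
#1=i has no predecessor
#2=i depends on [1:i]
#3=h depends on [0:l]
#4=i depends on [2:i]
#5=l depends on [3:h]
sources: [0:l, 1:i]
N(rest) = Σ N(rest − s) over sources s of rest; N(one piece) = 1:
  size 1 → [4]=1  [5]=1
  size 2 → [2,4]=1  [3,5]=1  [4,5]=2
  size 3 → [0,3,5]=1  [1,2,4]=1  [2,4,5]=3  [3,4,5]=3
  size 4 → [0,3,4,5]=4  [1,2,4,5]=4  [2,3,4,5]=6
  first=0(l) contributes 10
  first=1(i) contributes 10
|[w]| = 20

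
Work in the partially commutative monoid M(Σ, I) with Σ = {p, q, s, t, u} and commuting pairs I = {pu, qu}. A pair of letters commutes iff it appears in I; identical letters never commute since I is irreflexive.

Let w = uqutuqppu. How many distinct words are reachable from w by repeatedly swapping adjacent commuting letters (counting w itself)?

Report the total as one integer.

30

0(u) covers ∅
1(q) covers ∅
2(u) covers 0:u
3(t) covers 1:q, 2:u
4(u) covers 3:t
5(q) covers 3:t
6(p) covers 5:q
7(p) covers 6:p
8(u) covers 4:u
floor of heap: 0:u, 1:q
completions by unplaced set U, small U first (add the entries for U minus each lowest piece of U):
  |U|=1: {7}:1  {8}:1
  |U|=2: {4,8}:1  {6,7}:1  {7,8}:2
  |U|=3: {4,7,8}:3  {5,6,7}:1  {6,7,8}:3
  |U|=4: {4,6,7,8}:6  {5,6,7,8}:4
  |U|=5: {4,5,6,7,8}:10
  |U|=6: {3,4,5,6,7,8}:10
  |U|=7: {1,3,4,5,6,7,8}:10  {2,3,4,5,6,7,8}:10
  start at 0(u): 20
  start at 1(q): 10
sum over floor = 30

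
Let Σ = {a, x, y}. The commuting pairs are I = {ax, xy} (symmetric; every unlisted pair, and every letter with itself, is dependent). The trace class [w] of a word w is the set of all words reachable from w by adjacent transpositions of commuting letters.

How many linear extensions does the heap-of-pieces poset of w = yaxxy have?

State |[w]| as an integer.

#0=y has no predecessor
#1=a depends on [0:y]
#2=x has no predecessor
#3=x depends on [2:x]
#4=y depends on [1:a]
sources: [0:y, 2:x]
N(rest) = Σ N(rest − s) over sources s of rest; N(one piece) = 1:
  size 1 → [3]=1  [4]=1
  size 2 → [1,4]=1  [2,3]=1  [3,4]=2
  size 3 → [0,1,4]=1  [1,3,4]=3  [2,3,4]=3
  first=0(y) contributes 6
  first=2(x) contributes 4
|[w]| = 10

10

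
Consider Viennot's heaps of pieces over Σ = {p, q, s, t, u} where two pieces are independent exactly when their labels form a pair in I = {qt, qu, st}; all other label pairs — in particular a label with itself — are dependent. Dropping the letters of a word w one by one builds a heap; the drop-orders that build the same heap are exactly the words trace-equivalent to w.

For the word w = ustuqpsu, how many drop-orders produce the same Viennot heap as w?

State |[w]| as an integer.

#0=u has no predecessor
#1=s depends on [0:u]
#2=t depends on [0:u]
#3=u depends on [1:s, 2:t]
#4=q depends on [1:s]
#5=p depends on [3:u, 4:q]
#6=s depends on [5:p]
#7=u depends on [6:s]
sources: [0:u]
N(rest) = Σ N(rest − s) over sources s of rest; N(one piece) = 1:
  size 1 → [7]=1
  size 2 → [6,7]=1
  size 3 → [5,6,7]=1
  size 4 → [3,5,6,7]=1  [4,5,6,7]=1
  size 5 → [2,3,5,6,7]=1  [3,4,5,6,7]=2
  size 6 → [1,3,4,5,6,7]=2  [2,3,4,5,6,7]=3
  first=0(u) contributes 5

5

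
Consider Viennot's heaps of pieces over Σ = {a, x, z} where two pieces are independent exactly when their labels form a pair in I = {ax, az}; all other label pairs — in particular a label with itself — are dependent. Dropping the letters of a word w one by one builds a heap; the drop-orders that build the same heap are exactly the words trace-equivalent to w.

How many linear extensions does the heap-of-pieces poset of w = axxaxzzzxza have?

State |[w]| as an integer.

0(a) covers ∅
1(x) covers ∅
2(x) covers 1:x
3(a) covers 0:a
4(x) covers 2:x
5(z) covers 4:x
6(z) covers 5:z
7(z) covers 6:z
8(x) covers 7:z
9(z) covers 8:x
10(a) covers 3:a
floor of heap: 0:a, 1:x
completions by unplaced set U, small U first (add the entries for U minus each lowest piece of U):
  |U|=1: {9}:1  {10}:1
  |U|=2: {3,10}:1  {8,9}:1  {9,10}:2
  |U|=3: {0,3,10}:1  {3,9,10}:3  {7,8,9}:1  {8,9,10}:3
  |U|=4: {0,3,9,10}:4  {3,8,9,10}:6  {6,7,8,9}:1  {7,8,9,10}:4
  |U|=5: {0,3,8,9,10}:10  {3,7,8,9,10}:10  {5,6,7,8,9}:1  {6,7,8,9,10}:5
  |U|=6: {0,3,7,8,9,10}:20  {3,6,7,8,9,10}:15  {4,5,6,7,8,9}:1  {5,6,7,8,9,10}:6
  |U|=7: {0,3,6,7,8,9,10}:35  {2,4,5,6,7,8,9}:1  {3,5,6,7,8,9,10}:21  {4,5,6,7,8,9,10}:7
  |U|=8: {0,3,5,6,7,8,9,10}:56  {1,2,4,5,6,7,8,9}:1  {2,4,5,6,7,8,9,10}:8  {3,4,5,6,7,8,9,10}:28
  |U|=9: {0,3,4,5,6,7,8,9,10}:84  {1,2,4,5,6,7,8,9,10}:9  {2,3,4,5,6,7,8,9,10}:36
  start at 0(a): 45
  start at 1(x): 120
sum over floor = 165

165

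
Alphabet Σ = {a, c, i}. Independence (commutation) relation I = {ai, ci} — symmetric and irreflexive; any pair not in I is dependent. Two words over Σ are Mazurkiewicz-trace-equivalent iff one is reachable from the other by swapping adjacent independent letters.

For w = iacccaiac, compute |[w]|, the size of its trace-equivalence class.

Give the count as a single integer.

36

drop 0:i onto floor
drop 1:a onto floor
drop 2:c onto {1:a}
drop 3:c onto {2:c}
drop 4:c onto {3:c}
drop 5:a onto {4:c}
drop 6:i onto {0:i}
drop 7:a onto {5:a}
drop 8:c onto {7:a}
ground layer = {0:i, 1:a}
drop-orders for the pieces not yet dropped (sum over which currently-grounded one goes next):
  1 to go: {6} 1  {8} 1
  2 to go: {0,6} 1  {6,8} 2  {7,8} 1
  3 to go: {0,6,8} 3  {5,7,8} 1  {6,7,8} 3
  4 to go: {0,6,7,8} 6  {4,5,7,8} 1  {5,6,7,8} 4
  5 to go: {0,5,6,7,8} 10  {3,4,5,7,8} 1  {4,5,6,7,8} 5
  6 to go: {0,4,5,6,7,8} 15  {2,3,4,5,7,8} 1  {3,4,5,6,7,8} 6
  7 to go: {0,3,4,5,6,7,8} 21  {1,2,3,4,5,7,8} 1  {2,3,4,5,6,7,8} 7
  if 0:i drops first: 8 orders
  if 1:a drops first: 28 orders
heap linearizations: 36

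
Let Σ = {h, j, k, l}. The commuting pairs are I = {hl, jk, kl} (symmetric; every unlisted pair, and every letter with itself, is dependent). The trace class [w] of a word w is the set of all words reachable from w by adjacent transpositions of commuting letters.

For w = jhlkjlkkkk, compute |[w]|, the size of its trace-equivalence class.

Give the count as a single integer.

77

piece 0:j — minimal
piece 1:h rests on {0:j}
piece 2:l rests on {0:j}
piece 3:k rests on {1:h}
piece 4:j rests on {1:h, 2:l}
piece 5:l rests on {4:j}
piece 6:k rests on {3:k}
piece 7:k rests on {6:k}
piece 8:k rests on {7:k}
piece 9:k rests on {8:k}
minimal pieces: {0:j}
ways to finish when only these pieces remain (= sum over removing one remaining piece with nothing left below it):
  1 left: {5}→1  {9}→1
  2 left: {4,5}→1  {5,9}→2  {8,9}→1
  3 left: {2,4,5}→1  {4,5,9}→3  {5,8,9}→3  {7,8,9}→1
  4 left: {2,4,5,9}→4  {4,5,8,9}→6  {5,7,8,9}→4  {6,7,8,9}→1
  5 left: {2,4,5,8,9}→10  {3,6,7,8,9}→1  {4,5,7,8,9}→10  {5,6,7,8,9}→5
  6 left: {2,4,5,7,8,9}→20  {3,5,6,7,8,9}→6  {4,5,6,7,8,9}→15
  7 left: {2,4,5,6,7,8,9}→35  {3,4,5,6,7,8,9}→21
  8 left: {1,3,4,5,6,7,8,9}→21  {2,3,4,5,6,7,8,9}→56
  placing 0:j first → 77 extensions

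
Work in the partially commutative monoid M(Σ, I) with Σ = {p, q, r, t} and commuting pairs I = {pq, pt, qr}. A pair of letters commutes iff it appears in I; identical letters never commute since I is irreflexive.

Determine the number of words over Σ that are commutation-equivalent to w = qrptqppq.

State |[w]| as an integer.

55

#0=q has no predecessor
#1=r has no predecessor
#2=p depends on [1:r]
#3=t depends on [0:q, 1:r]
#4=q depends on [3:t]
#5=p depends on [2:p]
#6=p depends on [5:p]
#7=q depends on [4:q]
sources: [0:q, 1:r]
N(rest) = Σ N(rest − s) over sources s of rest; N(one piece) = 1:
  size 1 → [6]=1  [7]=1
  size 2 → [4,7]=1  [5,6]=1  [6,7]=2
  size 3 → [2,5,6]=1  [3,4,7]=1  [4,6,7]=3  [5,6,7]=3
  size 4 → [0,3,4,7]=1  [2,5,6,7]=4  [3,4,6,7]=4  [4,5,6,7]=6
  size 5 → [0,3,4,6,7]=5  [2,4,5,6,7]=10  [3,4,5,6,7]=10
  size 6 → [0,3,4,5,6,7]=15  [2,3,4,5,6,7]=20
  first=0(q) contributes 20
  first=1(r) contributes 35
|[w]| = 55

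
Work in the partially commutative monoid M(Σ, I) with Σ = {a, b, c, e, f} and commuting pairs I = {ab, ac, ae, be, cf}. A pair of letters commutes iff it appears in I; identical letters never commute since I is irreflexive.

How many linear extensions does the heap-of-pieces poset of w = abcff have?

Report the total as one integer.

piece 0:a — minimal
piece 1:b — minimal
piece 2:c rests on {1:b}
piece 3:f rests on {0:a, 1:b}
piece 4:f rests on {3:f}
minimal pieces: {0:a, 1:b}
ways to finish when only these pieces remain (= sum over removing one remaining piece with nothing left below it):
  1 left: {2}→1  {4}→1
  2 left: {2,4}→2  {3,4}→1
  3 left: {0,3,4}→1  {2,3,4}→3
  placing 0:a first → 3 extensions
  placing 1:b first → 4 extensions
total linear extensions = 7

7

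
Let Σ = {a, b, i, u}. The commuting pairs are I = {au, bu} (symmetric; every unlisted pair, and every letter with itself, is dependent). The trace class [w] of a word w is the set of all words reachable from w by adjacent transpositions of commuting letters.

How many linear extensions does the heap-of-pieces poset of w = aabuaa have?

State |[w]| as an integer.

drop 0:a onto floor
drop 1:a onto {0:a}
drop 2:b onto {1:a}
drop 3:u onto floor
drop 4:a onto {2:b}
drop 5:a onto {4:a}
ground layer = {0:a, 3:u}
drop-orders for the pieces not yet dropped (sum over which currently-grounded one goes next):
  1 to go: {3} 1  {5} 1
  2 to go: {3,5} 2  {4,5} 1
  3 to go: {2,4,5} 1  {3,4,5} 3
  4 to go: {1,2,4,5} 1  {2,3,4,5} 4
  if 0:a drops first: 5 orders
  if 3:u drops first: 1 orders
heap linearizations: 6

6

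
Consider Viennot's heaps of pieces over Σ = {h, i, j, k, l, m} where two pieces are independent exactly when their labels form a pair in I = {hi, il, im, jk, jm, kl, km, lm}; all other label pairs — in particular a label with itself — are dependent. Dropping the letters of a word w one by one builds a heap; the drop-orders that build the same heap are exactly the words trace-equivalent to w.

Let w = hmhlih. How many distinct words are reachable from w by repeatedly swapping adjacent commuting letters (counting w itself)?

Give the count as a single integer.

6

0(h) covers ∅
1(m) covers 0:h
2(h) covers 1:m
3(l) covers 2:h
4(i) covers ∅
5(h) covers 3:l
floor of heap: 0:h, 4:i
completions by unplaced set U, small U first (add the entries for U minus each lowest piece of U):
  |U|=1: {4}:1  {5}:1
  |U|=2: {3,5}:1  {4,5}:2
  |U|=3: {2,3,5}:1  {3,4,5}:3
  |U|=4: {1,2,3,5}:1  {2,3,4,5}:4
  start at 0(h): 5
  start at 4(i): 1
sum over floor = 6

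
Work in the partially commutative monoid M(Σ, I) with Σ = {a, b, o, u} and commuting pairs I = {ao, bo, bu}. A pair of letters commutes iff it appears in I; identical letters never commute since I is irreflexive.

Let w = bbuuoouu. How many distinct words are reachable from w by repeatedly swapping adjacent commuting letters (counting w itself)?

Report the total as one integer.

28

drop 0:b onto floor
drop 1:b onto {0:b}
drop 2:u onto floor
drop 3:u onto {2:u}
drop 4:o onto {3:u}
drop 5:o onto {4:o}
drop 6:u onto {5:o}
drop 7:u onto {6:u}
ground layer = {0:b, 2:u}
drop-orders for the pieces not yet dropped (sum over which currently-grounded one goes next):
  1 to go: {1} 1  {7} 1
  2 to go: {0,1} 1  {1,7} 2  {6,7} 1
  3 to go: {0,1,7} 3  {1,6,7} 3  {5,6,7} 1
  4 to go: {0,1,6,7} 6  {1,5,6,7} 4  {4,5,6,7} 1
  5 to go: {0,1,5,6,7} 10  {1,4,5,6,7} 5  {3,4,5,6,7} 1
  6 to go: {0,1,4,5,6,7} 15  {1,3,4,5,6,7} 6  {2,3,4,5,6,7} 1
  if 0:b drops first: 7 orders
  if 2:u drops first: 21 orders
heap linearizations: 28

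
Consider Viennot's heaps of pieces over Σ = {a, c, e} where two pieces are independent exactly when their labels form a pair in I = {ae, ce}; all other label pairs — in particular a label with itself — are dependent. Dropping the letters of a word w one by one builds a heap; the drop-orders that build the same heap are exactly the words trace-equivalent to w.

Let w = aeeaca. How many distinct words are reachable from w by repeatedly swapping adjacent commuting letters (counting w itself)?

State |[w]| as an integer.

15

drop 0:a onto floor
drop 1:e onto floor
drop 2:e onto {1:e}
drop 3:a onto {0:a}
drop 4:c onto {3:a}
drop 5:a onto {4:c}
ground layer = {0:a, 1:e}
drop-orders for the pieces not yet dropped (sum over which currently-grounded one goes next):
  1 to go: {2} 1  {5} 1
  2 to go: {1,2} 1  {2,5} 2  {4,5} 1
  3 to go: {1,2,5} 3  {2,4,5} 3  {3,4,5} 1
  4 to go: {0,3,4,5} 1  {1,2,4,5} 6  {2,3,4,5} 4
  if 0:a drops first: 10 orders
  if 1:e drops first: 5 orders
heap linearizations: 15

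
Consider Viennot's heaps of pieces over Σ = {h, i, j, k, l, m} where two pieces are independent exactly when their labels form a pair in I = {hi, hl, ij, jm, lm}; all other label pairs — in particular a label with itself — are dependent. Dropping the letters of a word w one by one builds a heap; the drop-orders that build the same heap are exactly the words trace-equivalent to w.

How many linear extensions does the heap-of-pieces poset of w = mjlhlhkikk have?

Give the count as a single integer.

0(m) covers ∅
1(j) covers ∅
2(l) covers 1:j
3(h) covers 0:m, 1:j
4(l) covers 2:l
5(h) covers 3:h
6(k) covers 4:l, 5:h
7(i) covers 6:k
8(k) covers 7:i
9(k) covers 8:k
floor of heap: 0:m, 1:j
completions by unplaced set U, small U first (add the entries for U minus each lowest piece of U):
  |U|=1: {9}:1
  |U|=2: {8,9}:1
  |U|=3: {7,8,9}:1
  |U|=4: {6,7,8,9}:1
  |U|=5: {4,6,7,8,9}:1  {5,6,7,8,9}:1
  |U|=6: {2,4,6,7,8,9}:1  {3,5,6,7,8,9}:1  {4,5,6,7,8,9}:2
  |U|=7: {0,3,5,6,7,8,9}:1  {2,4,5,6,7,8,9}:3  {3,4,5,6,7,8,9}:3
  |U|=8: {0,3,4,5,6,7,8,9}:4  {2,3,4,5,6,7,8,9}:6
  start at 0(m): 6
  start at 1(j): 10
sum over floor = 16

16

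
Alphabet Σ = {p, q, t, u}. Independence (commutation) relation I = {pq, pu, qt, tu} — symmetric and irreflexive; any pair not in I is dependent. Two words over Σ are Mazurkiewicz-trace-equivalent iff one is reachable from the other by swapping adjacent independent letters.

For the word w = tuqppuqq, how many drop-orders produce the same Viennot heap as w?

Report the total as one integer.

0(t) covers ∅
1(u) covers ∅
2(q) covers 1:u
3(p) covers 0:t
4(p) covers 3:p
5(u) covers 2:q
6(q) covers 5:u
7(q) covers 6:q
floor of heap: 0:t, 1:u
completions by unplaced set U, small U first (add the entries for U minus each lowest piece of U):
  |U|=1: {4}:1  {7}:1
  |U|=2: {3,4}:1  {4,7}:2  {6,7}:1
  |U|=3: {0,3,4}:1  {3,4,7}:3  {4,6,7}:3  {5,6,7}:1
  |U|=4: {0,3,4,7}:4  {2,5,6,7}:1  {3,4,6,7}:6  {4,5,6,7}:4
  |U|=5: {0,3,4,6,7}:10  {1,2,5,6,7}:1  {2,4,5,6,7}:5  {3,4,5,6,7}:10
  |U|=6: {0,3,4,5,6,7}:20  {1,2,4,5,6,7}:6  {2,3,4,5,6,7}:15
  start at 0(t): 21
  start at 1(u): 35
sum over floor = 56

56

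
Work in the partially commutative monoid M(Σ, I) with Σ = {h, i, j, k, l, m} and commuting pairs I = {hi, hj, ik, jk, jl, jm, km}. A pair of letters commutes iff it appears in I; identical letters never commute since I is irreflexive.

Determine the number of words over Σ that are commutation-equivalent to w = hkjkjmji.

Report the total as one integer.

155

#0=h has no predecessor
#1=k depends on [0:h]
#2=j has no predecessor
#3=k depends on [1:k]
#4=j depends on [2:j]
#5=m depends on [0:h]
#6=j depends on [4:j]
#7=i depends on [5:m, 6:j]
sources: [0:h, 2:j]
N(rest) = Σ N(rest − s) over sources s of rest; N(one piece) = 1:
  size 1 → [3]=1  [7]=1
  size 2 → [1,3]=1  [3,7]=2  [5,7]=1  [6,7]=1
  size 3 → [1,3,7]=3  [3,5,7]=3  [3,6,7]=3  [4,6,7]=1  [5,6,7]=2
  size 4 → [1,3,5,7]=6  [1,3,6,7]=6  [2,4,6,7]=1  [3,4,6,7]=4  [3,5,6,7]=8  [4,5,6,7]=3
  size 5 → [0,1,3,5,7]=6  [1,3,4,6,7]=10  [1,3,5,6,7]=20  [2,3,4,6,7]=5  [2,4,5,6,7]=4  [3,4,5,6,7]=15
  size 6 → [0,1,3,5,6,7]=26  [1,2,3,4,6,7]=15  [1,3,4,5,6,7]=45  [2,3,4,5,6,7]=24
  first=0(h) contributes 84
  first=2(j) contributes 71
|[w]| = 155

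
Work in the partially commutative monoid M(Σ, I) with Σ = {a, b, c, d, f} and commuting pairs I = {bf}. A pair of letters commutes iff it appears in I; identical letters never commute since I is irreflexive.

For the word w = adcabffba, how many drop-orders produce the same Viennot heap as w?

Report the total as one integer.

6

#0=a has no predecessor
#1=d depends on [0:a]
#2=c depends on [1:d]
#3=a depends on [2:c]
#4=b depends on [3:a]
#5=f depends on [3:a]
#6=f depends on [5:f]
#7=b depends on [4:b]
#8=a depends on [6:f, 7:b]
sources: [0:a]
N(rest) = Σ N(rest − s) over sources s of rest; N(one piece) = 1:
  size 1 → [8]=1
  size 2 → [6,8]=1  [7,8]=1
  size 3 → [4,7,8]=1  [5,6,8]=1  [6,7,8]=2
  size 4 → [4,6,7,8]=3  [5,6,7,8]=3
  size 5 → [4,5,6,7,8]=6
  size 6 → [3,4,5,6,7,8]=6
  size 7 → [2,3,4,5,6,7,8]=6
  first=0(a) contributes 6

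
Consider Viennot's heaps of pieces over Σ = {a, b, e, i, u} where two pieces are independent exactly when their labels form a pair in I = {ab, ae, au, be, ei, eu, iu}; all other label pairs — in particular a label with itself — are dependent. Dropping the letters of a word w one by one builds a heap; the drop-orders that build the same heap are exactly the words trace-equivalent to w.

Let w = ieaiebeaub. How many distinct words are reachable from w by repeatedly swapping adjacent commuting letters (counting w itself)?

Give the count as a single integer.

480

0(i) covers ∅
1(e) covers ∅
2(a) covers 0:i
3(i) covers 2:a
4(e) covers 1:e
5(b) covers 3:i
6(e) covers 4:e
7(a) covers 3:i
8(u) covers 5:b
9(b) covers 8:u
floor of heap: 0:i, 1:e
completions by unplaced set U, small U first (add the entries for U minus each lowest piece of U):
  |U|=1: {6}:1  {7}:1  {9}:1
  |U|=2: {4,6}:1  {6,7}:2  {6,9}:2  {7,9}:2  {8,9}:1
  |U|=3: {1,4,6}:1  {4,6,7}:3  {4,6,9}:3  {5,8,9}:1  {6,7,9}:6  {6,8,9}:3  {7,8,9}:3
  |U|=4: {1,4,6,7}:4  {1,4,6,9}:4  {4,6,7,9}:12  {4,6,8,9}:6  {5,6,8,9}:4  {5,7,8,9}:4  {6,7,8,9}:12
  |U|=5: {1,4,6,7,9}:20  {1,4,6,8,9}:10  {3,5,7,8,9}:4  {4,5,6,8,9}:10  {4,6,7,8,9}:30  {5,6,7,8,9}:20
  |U|=6: {1,4,5,6,8,9}:20  {1,4,6,7,8,9}:60  {2,3,5,7,8,9}:4  {3,5,6,7,8,9}:24  {4,5,6,7,8,9}:60
  |U|=7: {0,2,3,5,7,8,9}:4  {1,4,5,6,7,8,9}:140  {2,3,5,6,7,8,9}:28  {3,4,5,6,7,8,9}:84
  |U|=8: {0,2,3,5,6,7,8,9}:32  {1,3,4,5,6,7,8,9}:224  {2,3,4,5,6,7,8,9}:112
  start at 0(i): 336
  start at 1(e): 144
sum over floor = 480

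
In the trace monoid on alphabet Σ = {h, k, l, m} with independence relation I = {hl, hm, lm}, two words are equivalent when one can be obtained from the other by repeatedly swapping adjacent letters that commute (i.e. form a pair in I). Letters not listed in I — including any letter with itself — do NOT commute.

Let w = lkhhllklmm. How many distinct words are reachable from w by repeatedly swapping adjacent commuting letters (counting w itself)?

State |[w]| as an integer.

piece 0:l — minimal
piece 1:k rests on {0:l}
piece 2:h rests on {1:k}
piece 3:h rests on {2:h}
piece 4:l rests on {1:k}
piece 5:l rests on {4:l}
piece 6:k rests on {3:h, 5:l}
piece 7:l rests on {6:k}
piece 8:m rests on {6:k}
piece 9:m rests on {8:m}
minimal pieces: {0:l}
ways to finish when only these pieces remain (= sum over removing one remaining piece with nothing left below it):
  1 left: {7}→1  {9}→1
  2 left: {7,9}→2  {8,9}→1
  3 left: {7,8,9}→3
  4 left: {6,7,8,9}→3
  5 left: {3,6,7,8,9}→3  {5,6,7,8,9}→3
  6 left: {2,3,6,7,8,9}→3  {3,5,6,7,8,9}→6  {4,5,6,7,8,9}→3
  7 left: {2,3,5,6,7,8,9}→9  {3,4,5,6,7,8,9}→9
  8 left: {2,3,4,5,6,7,8,9}→18
  placing 0:l first → 18 extensions

18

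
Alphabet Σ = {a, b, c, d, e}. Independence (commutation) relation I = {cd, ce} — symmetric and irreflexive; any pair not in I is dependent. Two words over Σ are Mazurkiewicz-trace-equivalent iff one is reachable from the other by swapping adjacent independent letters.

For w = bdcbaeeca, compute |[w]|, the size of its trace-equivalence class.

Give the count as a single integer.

piece 0:b — minimal
piece 1:d rests on {0:b}
piece 2:c rests on {0:b}
piece 3:b rests on {1:d, 2:c}
piece 4:a rests on {3:b}
piece 5:e rests on {4:a}
piece 6:e rests on {5:e}
piece 7:c rests on {4:a}
piece 8:a rests on {6:e, 7:c}
minimal pieces: {0:b}
ways to finish when only these pieces remain (= sum over removing one remaining piece with nothing left below it):
  1 left: {8}→1
  2 left: {6,8}→1  {7,8}→1
  3 left: {5,6,8}→1  {6,7,8}→2
  4 left: {5,6,7,8}→3
  5 left: {4,5,6,7,8}→3
  6 left: {3,4,5,6,7,8}→3
  7 left: {1,3,4,5,6,7,8}→3  {2,3,4,5,6,7,8}→3
  placing 0:b first → 6 extensions

6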